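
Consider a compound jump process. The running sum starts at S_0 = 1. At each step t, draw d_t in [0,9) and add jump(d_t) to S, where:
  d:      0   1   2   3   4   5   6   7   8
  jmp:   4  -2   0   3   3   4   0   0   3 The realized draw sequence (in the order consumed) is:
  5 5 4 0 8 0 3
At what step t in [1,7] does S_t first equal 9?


2

t=0: S=1, d=5, jump=4, S_1=5
t=1: S=5, d=5, jump=4, S_2=9
t=2: S=9, d=4, jump=3, S_3=12
t=3: S=12, d=0, jump=4, S_4=16
t=4: S=16, d=8, jump=3, S_5=19
t=5: S=19, d=0, jump=4, S_6=23
t=6: S=23, d=3, jump=3, S_7=26


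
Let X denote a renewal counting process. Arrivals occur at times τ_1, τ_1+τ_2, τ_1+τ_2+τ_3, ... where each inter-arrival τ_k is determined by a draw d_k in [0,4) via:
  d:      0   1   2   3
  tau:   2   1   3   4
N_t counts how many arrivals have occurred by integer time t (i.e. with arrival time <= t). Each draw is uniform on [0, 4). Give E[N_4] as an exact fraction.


369/256

Inter-arrival values over d=0..3: [2, 1, 3, 4]
Each d has probability 1/4, so the pmf of τ is: f(1) = 1/4, f(2) = 1/4, f(3) = 1/4, f(4) = 1/4
Renewal equation for m(n) = E[N_n]: condition on τ_1 = k (if k <= n, one arrival plus a fresh copy on the remaining n−k steps): m(n) = F(n) + Σ_{k<=n} f(k)·m(n−k), where F(n) = P(τ <= n) and m(0) = 0
m(1) = F(1) = 1/4
m(2) = F(2) + f(1)·m(1) = 1/2 + 1/4·1/4 = 9/16
m(3) = F(3) + f(1)·m(2) + f(2)·m(1) = 3/4 + 1/4·9/16 + 1/4·1/4 = 61/64
m(4) = F(4) + f(1)·m(3) + f(2)·m(2) + f(3)·m(1) = 1 + 1/4·61/64 + 1/4·9/16 + 1/4·1/4 = 369/256
E[N_4] = m(4) = 369/256


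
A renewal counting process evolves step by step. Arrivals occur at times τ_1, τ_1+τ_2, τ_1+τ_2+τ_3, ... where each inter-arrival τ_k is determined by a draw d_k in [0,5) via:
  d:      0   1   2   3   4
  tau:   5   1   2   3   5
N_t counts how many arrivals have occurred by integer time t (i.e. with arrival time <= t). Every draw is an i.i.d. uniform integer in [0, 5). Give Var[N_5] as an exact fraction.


4253074/9765625

Inter-arrival values over d=0..4: [5, 1, 2, 3, 5]
Each d has probability 1/5, so the pmf of τ is: f(1) = 1/5, f(2) = 1/5, f(3) = 1/5, f(5) = 2/5
Let p_n(j) = P(N_n = j), with p_0 = [1]. Condition on τ_1: p_n(0) = P(τ > n), and for j >= 1, p_n(j) = Σ_{k<=n} f(k)·p_{n−k}(j−1)
p_1 = [4/5, 1/5]  (j = 0..1)
p_2 = [3/5, 9/25, 1/25]  (j = 0..2)
p_3 = [2/5, 12/25, 14/125, 1/125]  (j = 0..3)
p_4 = [2/5, 9/25, 26/125, 19/625, 1/625]  (j = 0..4)
p_5 = [0, 17/25, 6/25, 9/125, 24/3125, 1/3125]  (j = 0..5)
E[N_5] = Σ j·p_5(j) = 4401/3125;  E[N_5²] = Σ j²·p_5(j) = 7559/3125
Var[N_5] = 7559/3125 − (4401/3125)² = 4253074/9765625


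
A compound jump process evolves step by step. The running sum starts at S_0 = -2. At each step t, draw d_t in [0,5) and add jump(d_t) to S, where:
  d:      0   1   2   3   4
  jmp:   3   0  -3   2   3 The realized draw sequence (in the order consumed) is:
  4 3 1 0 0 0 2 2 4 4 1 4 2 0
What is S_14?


15

t=0: S=-2, d=4, jump=3, S_1=1
t=1: S=1, d=3, jump=2, S_2=3
t=2: S=3, d=1, jump=0, S_3=3
t=3: S=3, d=0, jump=3, S_4=6
t=4: S=6, d=0, jump=3, S_5=9
t=5: S=9, d=0, jump=3, S_6=12
t=6: S=12, d=2, jump=-3, S_7=9
t=7: S=9, d=2, jump=-3, S_8=6
t=8: S=6, d=4, jump=3, S_9=9
t=9: S=9, d=4, jump=3, S_10=12
t=10: S=12, d=1, jump=0, S_11=12
t=11: S=12, d=4, jump=3, S_12=15
t=12: S=15, d=2, jump=-3, S_13=12
t=13: S=12, d=0, jump=3, S_14=15


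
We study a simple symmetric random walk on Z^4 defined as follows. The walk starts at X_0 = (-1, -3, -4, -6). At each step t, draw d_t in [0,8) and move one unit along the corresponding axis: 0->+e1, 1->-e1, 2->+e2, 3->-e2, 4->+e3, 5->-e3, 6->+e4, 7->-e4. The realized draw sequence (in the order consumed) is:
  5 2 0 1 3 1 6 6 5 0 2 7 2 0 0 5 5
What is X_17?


t=0: X=(-1, -3, -4, -6), d=5 → -e3, X_1=(-1, -3, -5, -6)
t=1: X=(-1, -3, -5, -6), d=2 → +e2, X_2=(-1, -2, -5, -6)
t=2: X=(-1, -2, -5, -6), d=0 → +e1, X_3=(0, -2, -5, -6)
t=3: X=(0, -2, -5, -6), d=1 → -e1, X_4=(-1, -2, -5, -6)
t=4: X=(-1, -2, -5, -6), d=3 → -e2, X_5=(-1, -3, -5, -6)
t=5: X=(-1, -3, -5, -6), d=1 → -e1, X_6=(-2, -3, -5, -6)
t=6: X=(-2, -3, -5, -6), d=6 → +e4, X_7=(-2, -3, -5, -5)
t=7: X=(-2, -3, -5, -5), d=6 → +e4, X_8=(-2, -3, -5, -4)
t=8: X=(-2, -3, -5, -4), d=5 → -e3, X_9=(-2, -3, -6, -4)
t=9: X=(-2, -3, -6, -4), d=0 → +e1, X_10=(-1, -3, -6, -4)
t=10: X=(-1, -3, -6, -4), d=2 → +e2, X_11=(-1, -2, -6, -4)
t=11: X=(-1, -2, -6, -4), d=7 → -e4, X_12=(-1, -2, -6, -5)
t=12: X=(-1, -2, -6, -5), d=2 → +e2, X_13=(-1, -1, -6, -5)
t=13: X=(-1, -1, -6, -5), d=0 → +e1, X_14=(0, -1, -6, -5)
t=14: X=(0, -1, -6, -5), d=0 → +e1, X_15=(1, -1, -6, -5)
t=15: X=(1, -1, -6, -5), d=5 → -e3, X_16=(1, -1, -7, -5)
t=16: X=(1, -1, -7, -5), d=5 → -e3, X_17=(1, -1, -8, -5)

(1, -1, -8, -5)


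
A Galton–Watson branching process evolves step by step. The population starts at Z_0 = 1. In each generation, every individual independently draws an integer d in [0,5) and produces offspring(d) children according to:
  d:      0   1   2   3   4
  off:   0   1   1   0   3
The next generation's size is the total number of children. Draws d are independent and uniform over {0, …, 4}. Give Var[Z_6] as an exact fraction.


36/5

Outcome values over d=0..4: [0, 1, 1, 0, 3]
Σy = 5, Σy² = 11, M = 5
μ = 5/5 = 1,  σ² = 11/5 − (1)² = 6/5
V_0 = 0, E_0 = 1
V_1 = 6/5·E_0 + (1)²·V_0 = 6/5;  E_1 = 1
V_2 = 6/5·E_1 + (1)²·V_1 = 12/5;  E_2 = 1
V_3 = 6/5·E_2 + (1)²·V_2 = 18/5;  E_3 = 1
V_4 = 6/5·E_3 + (1)²·V_3 = 24/5;  E_4 = 1
V_5 = 6/5·E_4 + (1)²·V_4 = 6;  E_5 = 1
V_6 = 6/5·E_5 + (1)²·V_5 = 36/5;  E_6 = 1


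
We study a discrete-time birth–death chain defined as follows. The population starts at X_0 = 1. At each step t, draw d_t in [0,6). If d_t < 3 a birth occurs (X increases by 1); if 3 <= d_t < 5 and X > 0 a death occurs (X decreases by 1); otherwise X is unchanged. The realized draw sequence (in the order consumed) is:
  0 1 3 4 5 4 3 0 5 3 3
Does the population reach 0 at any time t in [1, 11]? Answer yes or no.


yes

t=0: X=1, d=0 → birth, X_1=2
t=1: X=2, d=1 → birth, X_2=3
t=2: X=3, d=3 → death, X_3=2
t=3: X=2, d=4 → death, X_4=1
t=4: X=1, d=5 → hold, X_5=1
t=5: X=1, d=4 → death, X_6=0
t=6: X=0, d=3 → hold, X_7=0
t=7: X=0, d=0 → birth, X_8=1
t=8: X=1, d=5 → hold, X_9=1
t=9: X=1, d=3 → death, X_10=0
t=10: X=0, d=3 → hold, X_11=0


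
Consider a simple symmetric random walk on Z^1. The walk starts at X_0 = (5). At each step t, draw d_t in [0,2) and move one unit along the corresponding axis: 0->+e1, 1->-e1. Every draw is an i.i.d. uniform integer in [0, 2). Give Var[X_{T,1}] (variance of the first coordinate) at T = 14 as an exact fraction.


14

Outcome values over d=0..1: [1, -1]
Σy = 0, Σy² = 2, M = 2
μ = 0/2 = 0,  σ² = 2/2 − (0)² = 1
Independent increments: Var[X_14] = 14·σ² = 14·(1) = 14


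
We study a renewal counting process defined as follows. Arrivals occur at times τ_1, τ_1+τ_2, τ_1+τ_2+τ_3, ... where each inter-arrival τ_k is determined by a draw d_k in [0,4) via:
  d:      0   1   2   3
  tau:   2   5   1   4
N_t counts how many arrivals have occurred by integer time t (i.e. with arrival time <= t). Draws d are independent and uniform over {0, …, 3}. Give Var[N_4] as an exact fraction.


Inter-arrival values over d=0..3: [2, 5, 1, 4]
Each d has probability 1/4, so the pmf of τ is: f(1) = 1/4, f(2) = 1/4, f(4) = 1/4, f(5) = 1/4
Let p_n(j) = P(N_n = j), with p_0 = [1]. Condition on τ_1: p_n(0) = P(τ > n), and for j >= 1, p_n(j) = Σ_{k<=n} f(k)·p_{n−k}(j−1)
p_1 = [3/4, 1/4]  (j = 0..1)
p_2 = [1/2, 7/16, 1/16]  (j = 0..2)
p_3 = [1/2, 5/16, 11/64, 1/64]  (j = 0..3)
p_4 = [1/4, 1/2, 3/16, 15/256, 1/256]  (j = 0..4)
E[N_4] = Σ j·p_4(j) = 273/256;  E[N_4²] = Σ j²·p_4(j) = 471/256
Var[N_4] = 471/256 − (273/256)² = 46047/65536

46047/65536


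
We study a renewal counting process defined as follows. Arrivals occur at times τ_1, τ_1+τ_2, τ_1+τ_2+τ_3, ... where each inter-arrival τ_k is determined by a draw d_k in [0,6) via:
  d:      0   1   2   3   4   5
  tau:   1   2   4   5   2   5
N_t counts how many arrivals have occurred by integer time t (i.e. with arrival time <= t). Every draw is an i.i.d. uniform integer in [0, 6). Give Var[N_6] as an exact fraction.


Inter-arrival values over d=0..5: [1, 2, 4, 5, 2, 5]
Each d has probability 1/6, so the pmf of τ is: f(1) = 1/6, f(2) = 1/3, f(4) = 1/6, f(5) = 1/3
Let p_n(j) = P(N_n = j), with p_0 = [1]. Condition on τ_1: p_n(0) = P(τ > n), and for j >= 1, p_n(j) = Σ_{k<=n} f(k)·p_{n−k}(j−1)
p_1 = [5/6, 1/6]  (j = 0..1)
p_2 = [1/2, 17/36, 1/36]  (j = 0..2)
p_3 = [1/2, 13/36, 29/216, 1/216]  (j = 0..3)
p_4 = [1/3, 5/12, 47/216, 41/1296, 1/1296]  (j = 0..4)
p_5 = [0, 25/36, 47/216, 35/432, 53/7776, 1/7776]  (j = 0..5)
p_6 = [0, 17/36, 7/18, 49/432, 187/7776, 65/46656, 1/46656]  (j = 0..6)
E[N_6] = Σ j·p_6(j) = 79015/46656;  E[N_6²] = Σ j²·p_6(j) = 161849/46656
Var[N_6] = 161849/46656 − (79015/46656)² = 1307856719/2176782336

1307856719/2176782336


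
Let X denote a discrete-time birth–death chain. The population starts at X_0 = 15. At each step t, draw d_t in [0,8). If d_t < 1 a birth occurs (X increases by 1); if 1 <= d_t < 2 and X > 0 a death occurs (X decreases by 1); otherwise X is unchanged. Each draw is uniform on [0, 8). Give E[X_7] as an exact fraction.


15

X can drop by at most 1 per step and X_0 = 15 > T = 7, so X_t >= 15 − t >= 8 > 0 for every t <= 7: the floor at 0 (the 'and X > 0' condition) never binds. Hence X_7 = X_0 + Σ_{t<7} Y_t with i.i.d. increments Y_t = y(d_t) ∈ {+1, −1, 0}.
Outcome values over d=0..7: [1, -1, 0, 0, 0, 0, 0, 0]
Σy = 0, Σy² = 2, M = 8
μ = 0/8 = 0,  σ² = 2/8 − (0)² = 1/4
E[X_7] = 15 + 7·(0) = 15


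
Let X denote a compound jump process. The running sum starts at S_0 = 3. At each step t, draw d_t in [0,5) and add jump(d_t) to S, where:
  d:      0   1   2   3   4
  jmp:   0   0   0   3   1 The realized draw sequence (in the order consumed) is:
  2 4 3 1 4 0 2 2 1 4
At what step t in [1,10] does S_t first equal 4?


t=0: S=3, d=2, jump=0, S_1=3
t=1: S=3, d=4, jump=1, S_2=4
t=2: S=4, d=3, jump=3, S_3=7
t=3: S=7, d=1, jump=0, S_4=7
t=4: S=7, d=4, jump=1, S_5=8
t=5: S=8, d=0, jump=0, S_6=8
t=6: S=8, d=2, jump=0, S_7=8
t=7: S=8, d=2, jump=0, S_8=8
t=8: S=8, d=1, jump=0, S_9=8
t=9: S=8, d=4, jump=1, S_10=9

2


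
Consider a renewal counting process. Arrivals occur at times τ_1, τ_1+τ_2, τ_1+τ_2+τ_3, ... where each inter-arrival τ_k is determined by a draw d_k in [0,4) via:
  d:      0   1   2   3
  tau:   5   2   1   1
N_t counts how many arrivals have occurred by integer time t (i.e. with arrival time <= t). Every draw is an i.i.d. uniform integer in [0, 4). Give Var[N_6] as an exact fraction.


6959/4096

Inter-arrival values over d=0..3: [5, 2, 1, 1]
Each d has probability 1/4, so the pmf of τ is: f(1) = 1/2, f(2) = 1/4, f(5) = 1/4
Let p_n(j) = P(N_n = j), with p_0 = [1]. Condition on τ_1: p_n(0) = P(τ > n), and for j >= 1, p_n(j) = Σ_{k<=n} f(k)·p_{n−k}(j−1)
p_1 = [1/2, 1/2]  (j = 0..1)
p_2 = [1/4, 1/2, 1/4]  (j = 0..2)
p_3 = [1/4, 1/4, 3/8, 1/8]  (j = 0..3)
p_4 = [1/4, 3/16, 1/4, 1/4, 1/16]  (j = 0..4)
p_5 = [0, 7/16, 5/32, 7/32, 5/32, 1/32]  (j = 0..5)
p_6 = [0, 3/16, 25/64, 9/64, 11/64, 3/32, 1/64]  (j = 0..6)
E[N_6] = Σ j·p_6(j) = 169/64;  E[N_6²] = Σ j²·p_6(j) = 555/64
Var[N_6] = 555/64 − (169/64)² = 6959/4096


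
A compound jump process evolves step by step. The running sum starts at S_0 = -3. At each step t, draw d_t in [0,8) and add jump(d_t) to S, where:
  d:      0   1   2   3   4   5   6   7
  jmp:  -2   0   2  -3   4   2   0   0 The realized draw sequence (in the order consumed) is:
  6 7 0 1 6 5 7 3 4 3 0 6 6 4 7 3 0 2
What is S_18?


-6

t=0: S=-3, d=6, jump=0, S_1=-3
t=1: S=-3, d=7, jump=0, S_2=-3
t=2: S=-3, d=0, jump=-2, S_3=-5
t=3: S=-5, d=1, jump=0, S_4=-5
t=4: S=-5, d=6, jump=0, S_5=-5
t=5: S=-5, d=5, jump=2, S_6=-3
t=6: S=-3, d=7, jump=0, S_7=-3
t=7: S=-3, d=3, jump=-3, S_8=-6
t=8: S=-6, d=4, jump=4, S_9=-2
t=9: S=-2, d=3, jump=-3, S_10=-5
t=10: S=-5, d=0, jump=-2, S_11=-7
t=11: S=-7, d=6, jump=0, S_12=-7
t=12: S=-7, d=6, jump=0, S_13=-7
t=13: S=-7, d=4, jump=4, S_14=-3
t=14: S=-3, d=7, jump=0, S_15=-3
t=15: S=-3, d=3, jump=-3, S_16=-6
t=16: S=-6, d=0, jump=-2, S_17=-8
t=17: S=-8, d=2, jump=2, S_18=-6


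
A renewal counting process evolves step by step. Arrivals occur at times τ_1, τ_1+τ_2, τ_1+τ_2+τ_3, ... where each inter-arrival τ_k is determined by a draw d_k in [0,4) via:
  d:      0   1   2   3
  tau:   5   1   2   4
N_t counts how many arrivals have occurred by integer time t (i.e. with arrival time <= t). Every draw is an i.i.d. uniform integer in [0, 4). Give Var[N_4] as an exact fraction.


46047/65536

Inter-arrival values over d=0..3: [5, 1, 2, 4]
Each d has probability 1/4, so the pmf of τ is: f(1) = 1/4, f(2) = 1/4, f(4) = 1/4, f(5) = 1/4
Let p_n(j) = P(N_n = j), with p_0 = [1]. Condition on τ_1: p_n(0) = P(τ > n), and for j >= 1, p_n(j) = Σ_{k<=n} f(k)·p_{n−k}(j−1)
p_1 = [3/4, 1/4]  (j = 0..1)
p_2 = [1/2, 7/16, 1/16]  (j = 0..2)
p_3 = [1/2, 5/16, 11/64, 1/64]  (j = 0..3)
p_4 = [1/4, 1/2, 3/16, 15/256, 1/256]  (j = 0..4)
E[N_4] = Σ j·p_4(j) = 273/256;  E[N_4²] = Σ j²·p_4(j) = 471/256
Var[N_4] = 471/256 − (273/256)² = 46047/65536


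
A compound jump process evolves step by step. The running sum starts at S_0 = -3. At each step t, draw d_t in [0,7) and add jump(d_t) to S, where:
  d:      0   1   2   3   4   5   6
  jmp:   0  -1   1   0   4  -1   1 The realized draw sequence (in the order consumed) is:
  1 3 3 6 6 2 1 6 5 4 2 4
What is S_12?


t=0: S=-3, d=1, jump=-1, S_1=-4
t=1: S=-4, d=3, jump=0, S_2=-4
t=2: S=-4, d=3, jump=0, S_3=-4
t=3: S=-4, d=6, jump=1, S_4=-3
t=4: S=-3, d=6, jump=1, S_5=-2
t=5: S=-2, d=2, jump=1, S_6=-1
t=6: S=-1, d=1, jump=-1, S_7=-2
t=7: S=-2, d=6, jump=1, S_8=-1
t=8: S=-1, d=5, jump=-1, S_9=-2
t=9: S=-2, d=4, jump=4, S_10=2
t=10: S=2, d=2, jump=1, S_11=3
t=11: S=3, d=4, jump=4, S_12=7

7


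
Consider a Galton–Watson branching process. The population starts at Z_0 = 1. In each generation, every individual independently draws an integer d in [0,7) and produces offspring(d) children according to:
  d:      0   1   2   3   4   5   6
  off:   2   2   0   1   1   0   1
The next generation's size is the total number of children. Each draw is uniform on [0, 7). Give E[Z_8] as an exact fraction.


1

Outcome values over d=0..6: [2, 2, 0, 1, 1, 0, 1]
Σy = 7, Σy² = 11, M = 7
μ = 7/7 = 1,  σ² = 11/7 − (1)² = 4/7
E[Z_0] = 1
E[Z_1] = 1·E[Z_0] = 1
E[Z_2] = 1·E[Z_1] = 1
E[Z_3] = 1·E[Z_2] = 1
E[Z_4] = 1·E[Z_3] = 1
E[Z_5] = 1·E[Z_4] = 1
E[Z_6] = 1·E[Z_5] = 1
E[Z_7] = 1·E[Z_6] = 1
E[Z_8] = 1·E[Z_7] = 1


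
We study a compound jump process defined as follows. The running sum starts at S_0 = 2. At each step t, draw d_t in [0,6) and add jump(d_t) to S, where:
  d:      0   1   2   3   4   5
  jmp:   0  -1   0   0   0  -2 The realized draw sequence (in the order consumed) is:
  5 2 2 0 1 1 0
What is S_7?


t=0: S=2, d=5, jump=-2, S_1=0
t=1: S=0, d=2, jump=0, S_2=0
t=2: S=0, d=2, jump=0, S_3=0
t=3: S=0, d=0, jump=0, S_4=0
t=4: S=0, d=1, jump=-1, S_5=-1
t=5: S=-1, d=1, jump=-1, S_6=-2
t=6: S=-2, d=0, jump=0, S_7=-2

-2


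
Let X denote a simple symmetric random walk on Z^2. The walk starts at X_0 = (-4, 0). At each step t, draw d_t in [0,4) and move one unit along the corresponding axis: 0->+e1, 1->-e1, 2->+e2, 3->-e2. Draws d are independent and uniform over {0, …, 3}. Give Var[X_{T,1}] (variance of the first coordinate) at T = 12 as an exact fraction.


6

Outcome values over d=0..3: [1, -1, 0, 0]
Σy = 0, Σy² = 2, M = 4
μ = 0/4 = 0,  σ² = 2/4 − (0)² = 1/2
Independent increments: Var[X_12] = 12·σ² = 12·(1/2) = 6


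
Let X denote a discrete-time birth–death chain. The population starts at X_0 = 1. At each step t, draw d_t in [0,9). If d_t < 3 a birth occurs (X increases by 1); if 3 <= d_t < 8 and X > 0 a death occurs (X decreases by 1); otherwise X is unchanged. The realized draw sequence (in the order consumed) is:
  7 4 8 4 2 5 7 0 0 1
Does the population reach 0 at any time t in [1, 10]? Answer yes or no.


yes

t=0: X=1, d=7 → death, X_1=0
t=1: X=0, d=4 → hold, X_2=0
t=2: X=0, d=8 → hold, X_3=0
t=3: X=0, d=4 → hold, X_4=0
t=4: X=0, d=2 → birth, X_5=1
t=5: X=1, d=5 → death, X_6=0
t=6: X=0, d=7 → hold, X_7=0
t=7: X=0, d=0 → birth, X_8=1
t=8: X=1, d=0 → birth, X_9=2
t=9: X=2, d=1 → birth, X_10=3


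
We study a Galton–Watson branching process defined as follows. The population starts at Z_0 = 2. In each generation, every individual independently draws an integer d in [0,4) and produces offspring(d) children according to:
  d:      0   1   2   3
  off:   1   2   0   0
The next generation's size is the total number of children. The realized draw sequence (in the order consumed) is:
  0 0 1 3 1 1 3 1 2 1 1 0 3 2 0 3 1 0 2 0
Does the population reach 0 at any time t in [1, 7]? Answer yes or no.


no

gen 0: Z_0=2, draws=[0, 0], offspring=[1, 1], Z_1=2
gen 1: Z_1=2, draws=[1, 3], offspring=[2, 0], Z_2=2
gen 2: Z_2=2, draws=[1, 1], offspring=[2, 2], Z_3=4
gen 3: Z_3=4, draws=[3, 1, 2, 1], offspring=[0, 2, 0, 2], Z_4=4
gen 4: Z_4=4, draws=[1, 0, 3, 2], offspring=[2, 1, 0, 0], Z_5=3
gen 5: Z_5=3, draws=[0, 3, 1], offspring=[1, 0, 2], Z_6=3
gen 6: Z_6=3, draws=[0, 2, 0], offspring=[1, 0, 1], Z_7=2


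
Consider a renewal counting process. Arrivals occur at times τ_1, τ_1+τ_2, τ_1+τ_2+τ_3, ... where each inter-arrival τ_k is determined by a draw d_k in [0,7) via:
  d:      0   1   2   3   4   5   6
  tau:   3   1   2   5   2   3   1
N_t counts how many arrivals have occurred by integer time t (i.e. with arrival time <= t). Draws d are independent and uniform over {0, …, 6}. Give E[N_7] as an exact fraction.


Inter-arrival values over d=0..6: [3, 1, 2, 5, 2, 3, 1]
Each d has probability 1/7, so the pmf of τ is: f(1) = 2/7, f(2) = 2/7, f(3) = 2/7, f(5) = 1/7
Renewal equation for m(n) = E[N_n]: condition on τ_1 = k (if k <= n, one arrival plus a fresh copy on the remaining n−k steps): m(n) = F(n) + Σ_{k<=n} f(k)·m(n−k), where F(n) = P(τ <= n) and m(0) = 0
m(1) = F(1) = 2/7
m(2) = F(2) + f(1)·m(1) = 4/7 + 2/7·2/7 = 32/49
m(3) = F(3) + f(1)·m(2) + f(2)·m(1) = 6/7 + 2/7·32/49 + 2/7·2/7 = 386/343
m(4) = F(4) + f(1)·m(3) + f(2)·m(2) + f(3)·m(1) = 6/7 + 2/7·386/343 + 2/7·32/49 + 2/7·2/7 = 3474/2401
m(5) = F(5) + f(1)·m(4) + f(2)·m(3) + f(3)·m(2) = 1 + 2/7·3474/2401 + 2/7·386/343 + 2/7·32/49 = 32295/16807
m(6) = F(6) + f(1)·m(5) + f(2)·m(4) + f(3)·m(3) + f(5)·m(1) = 1 + 2/7·32295/16807 + 2/7·3474/2401 + 2/7·386/343 + 1/7·2/7 = 273505/117649
m(7) = F(7) + f(1)·m(6) + f(2)·m(5) + f(3)·m(4) + f(5)·m(2) = 1 + 2/7·273505/117649 + 2/7·32295/16807 + 2/7·3474/2401 + 1/7·32/49 = 2239967/823543
E[N_7] = m(7) = 2239967/823543

2239967/823543


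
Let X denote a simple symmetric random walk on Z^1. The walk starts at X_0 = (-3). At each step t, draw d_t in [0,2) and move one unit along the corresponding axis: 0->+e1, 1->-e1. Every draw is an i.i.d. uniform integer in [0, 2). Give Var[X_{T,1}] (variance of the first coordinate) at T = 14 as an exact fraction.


Outcome values over d=0..1: [1, -1]
Σy = 0, Σy² = 2, M = 2
μ = 0/2 = 0,  σ² = 2/2 − (0)² = 1
Independent increments: Var[X_14] = 14·σ² = 14·(1) = 14

14


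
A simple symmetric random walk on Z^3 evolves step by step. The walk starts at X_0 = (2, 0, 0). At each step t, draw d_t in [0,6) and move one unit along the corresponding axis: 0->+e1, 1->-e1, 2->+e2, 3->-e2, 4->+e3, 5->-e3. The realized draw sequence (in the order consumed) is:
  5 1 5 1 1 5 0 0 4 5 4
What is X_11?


(1, 0, -2)

t=0: X=(2, 0, 0), d=5 → -e3, X_1=(2, 0, -1)
t=1: X=(2, 0, -1), d=1 → -e1, X_2=(1, 0, -1)
t=2: X=(1, 0, -1), d=5 → -e3, X_3=(1, 0, -2)
t=3: X=(1, 0, -2), d=1 → -e1, X_4=(0, 0, -2)
t=4: X=(0, 0, -2), d=1 → -e1, X_5=(-1, 0, -2)
t=5: X=(-1, 0, -2), d=5 → -e3, X_6=(-1, 0, -3)
t=6: X=(-1, 0, -3), d=0 → +e1, X_7=(0, 0, -3)
t=7: X=(0, 0, -3), d=0 → +e1, X_8=(1, 0, -3)
t=8: X=(1, 0, -3), d=4 → +e3, X_9=(1, 0, -2)
t=9: X=(1, 0, -2), d=5 → -e3, X_10=(1, 0, -3)
t=10: X=(1, 0, -3), d=4 → +e3, X_11=(1, 0, -2)


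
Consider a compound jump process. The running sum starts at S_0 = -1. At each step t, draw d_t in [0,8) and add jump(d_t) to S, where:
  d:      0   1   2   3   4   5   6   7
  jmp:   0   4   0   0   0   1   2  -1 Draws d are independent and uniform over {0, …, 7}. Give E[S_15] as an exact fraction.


Outcome values over d=0..7: [0, 4, 0, 0, 0, 1, 2, -1]
Σy = 6, Σy² = 22, M = 8
μ = 6/8 = 3/4,  σ² = 22/8 − (3/4)² = 35/16
E[S_15] = -1 + 15·(3/4) = 41/4

41/4


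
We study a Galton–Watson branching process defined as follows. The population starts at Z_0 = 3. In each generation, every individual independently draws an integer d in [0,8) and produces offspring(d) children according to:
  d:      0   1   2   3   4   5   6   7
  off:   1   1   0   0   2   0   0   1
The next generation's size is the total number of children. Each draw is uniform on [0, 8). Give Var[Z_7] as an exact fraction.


Outcome values over d=0..7: [1, 1, 0, 0, 2, 0, 0, 1]
Σy = 5, Σy² = 7, M = 8
μ = 5/8 = 5/8,  σ² = 7/8 − (5/8)² = 31/64
V_0 = 0, E_0 = 3
V_1 = 31/64·E_0 + (5/8)²·V_0 = 93/64;  E_1 = 15/8
V_2 = 31/64·E_1 + (5/8)²·V_1 = 6045/4096;  E_2 = 75/64
V_3 = 31/64·E_2 + (5/8)²·V_2 = 299925/262144;  E_3 = 375/512
V_4 = 31/64·E_3 + (5/8)²·V_3 = 13450125/16777216;  E_4 = 1875/4096
V_5 = 31/64·E_4 + (5/8)²·V_4 = 574333125/1073741824;  E_5 = 9375/32768
V_6 = 31/64·E_5 + (5/8)²·V_5 = 23881528125/68719476736;  E_6 = 46875/262144
V_7 = 31/64·E_6 + (5/8)²·V_6 = 977966203125/4398046511104;  E_7 = 234375/2097152

977966203125/4398046511104


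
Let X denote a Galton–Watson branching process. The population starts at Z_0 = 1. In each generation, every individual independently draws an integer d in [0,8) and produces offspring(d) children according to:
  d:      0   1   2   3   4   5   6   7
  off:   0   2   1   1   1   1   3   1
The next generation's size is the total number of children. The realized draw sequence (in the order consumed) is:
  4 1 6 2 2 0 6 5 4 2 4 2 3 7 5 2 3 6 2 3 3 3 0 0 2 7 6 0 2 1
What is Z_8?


7

gen 0: Z_0=1, draws=[4], offspring=[1], Z_1=1
gen 1: Z_1=1, draws=[1], offspring=[2], Z_2=2
gen 2: Z_2=2, draws=[6, 2], offspring=[3, 1], Z_3=4
gen 3: Z_3=4, draws=[2, 0, 6, 5], offspring=[1, 0, 3, 1], Z_4=5
gen 4: Z_4=5, draws=[4, 2, 4, 2, 3], offspring=[1, 1, 1, 1, 1], Z_5=5
gen 5: Z_5=5, draws=[7, 5, 2, 3, 6], offspring=[1, 1, 1, 1, 3], Z_6=7
gen 6: Z_6=7, draws=[2, 3, 3, 3, 0, 0, 2], offspring=[1, 1, 1, 1, 0, 0, 1], Z_7=5
gen 7: Z_7=5, draws=[7, 6, 0, 2, 1], offspring=[1, 3, 0, 1, 2], Z_8=7


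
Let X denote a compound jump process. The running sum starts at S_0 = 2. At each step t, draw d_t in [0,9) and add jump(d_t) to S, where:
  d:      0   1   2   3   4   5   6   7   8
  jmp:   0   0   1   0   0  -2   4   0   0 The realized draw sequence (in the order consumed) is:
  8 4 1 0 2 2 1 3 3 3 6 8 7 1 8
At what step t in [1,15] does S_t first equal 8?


11

t=0: S=2, d=8, jump=0, S_1=2
t=1: S=2, d=4, jump=0, S_2=2
t=2: S=2, d=1, jump=0, S_3=2
t=3: S=2, d=0, jump=0, S_4=2
t=4: S=2, d=2, jump=1, S_5=3
t=5: S=3, d=2, jump=1, S_6=4
t=6: S=4, d=1, jump=0, S_7=4
t=7: S=4, d=3, jump=0, S_8=4
t=8: S=4, d=3, jump=0, S_9=4
t=9: S=4, d=3, jump=0, S_10=4
t=10: S=4, d=6, jump=4, S_11=8
t=11: S=8, d=8, jump=0, S_12=8
t=12: S=8, d=7, jump=0, S_13=8
t=13: S=8, d=1, jump=0, S_14=8
t=14: S=8, d=8, jump=0, S_15=8


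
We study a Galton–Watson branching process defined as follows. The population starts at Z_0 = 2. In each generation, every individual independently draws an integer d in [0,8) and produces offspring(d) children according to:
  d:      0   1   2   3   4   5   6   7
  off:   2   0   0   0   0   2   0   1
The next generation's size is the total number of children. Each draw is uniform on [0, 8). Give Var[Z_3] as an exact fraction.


151575/131072

Outcome values over d=0..7: [2, 0, 0, 0, 0, 2, 0, 1]
Σy = 5, Σy² = 9, M = 8
μ = 5/8 = 5/8,  σ² = 9/8 − (5/8)² = 47/64
V_0 = 0, E_0 = 2
V_1 = 47/64·E_0 + (5/8)²·V_0 = 47/32;  E_1 = 5/4
V_2 = 47/64·E_1 + (5/8)²·V_1 = 3055/2048;  E_2 = 25/32
V_3 = 47/64·E_2 + (5/8)²·V_2 = 151575/131072;  E_3 = 125/256


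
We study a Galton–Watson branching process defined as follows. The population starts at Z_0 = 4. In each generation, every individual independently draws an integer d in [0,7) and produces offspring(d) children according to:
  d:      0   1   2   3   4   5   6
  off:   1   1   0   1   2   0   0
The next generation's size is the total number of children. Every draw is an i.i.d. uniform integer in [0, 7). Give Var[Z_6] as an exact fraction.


15303600000/13841287201

Outcome values over d=0..6: [1, 1, 0, 1, 2, 0, 0]
Σy = 5, Σy² = 7, M = 7
μ = 5/7 = 5/7,  σ² = 7/7 − (5/7)² = 24/49
V_0 = 0, E_0 = 4
V_1 = 24/49·E_0 + (5/7)²·V_0 = 96/49;  E_1 = 20/7
V_2 = 24/49·E_1 + (5/7)²·V_1 = 5760/2401;  E_2 = 100/49
V_3 = 24/49·E_2 + (5/7)²·V_2 = 261600/117649;  E_3 = 500/343
V_4 = 24/49·E_3 + (5/7)²·V_3 = 10656000/5764801;  E_4 = 2500/2401
V_5 = 24/49·E_4 + (5/7)²·V_4 = 410460000/282475249;  E_5 = 12500/16807
V_6 = 24/49·E_5 + (5/7)²·V_5 = 15303600000/13841287201;  E_6 = 62500/117649


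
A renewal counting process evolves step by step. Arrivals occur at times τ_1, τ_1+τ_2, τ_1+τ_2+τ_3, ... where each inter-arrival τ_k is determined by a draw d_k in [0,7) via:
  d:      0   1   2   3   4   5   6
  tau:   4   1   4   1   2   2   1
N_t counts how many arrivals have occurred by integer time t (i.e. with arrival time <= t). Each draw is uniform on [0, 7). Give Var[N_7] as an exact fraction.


Inter-arrival values over d=0..6: [4, 1, 4, 1, 2, 2, 1]
Each d has probability 1/7, so the pmf of τ is: f(1) = 3/7, f(2) = 2/7, f(4) = 2/7
Let p_n(j) = P(N_n = j), with p_0 = [1]. Condition on τ_1: p_n(0) = P(τ > n), and for j >= 1, p_n(j) = Σ_{k<=n} f(k)·p_{n−k}(j−1)
p_1 = [4/7, 3/7]  (j = 0..1)
p_2 = [2/7, 26/49, 9/49]  (j = 0..2)
p_3 = [2/7, 2/7, 120/343, 27/343]  (j = 0..3)
p_4 = [0, 24/49, 94/343, 486/2401, 81/2401]  (j = 0..4)
p_5 = [0, 12/49, 142/343, 522/2401, 1836/16807, 243/16807]  (j = 0..5)
p_6 = [0, 4/49, 136/343, 740/2401, 2538/16807, 6642/117649, 729/117649]  (j = 0..6)
p_7 = [0, 4/49, 64/343, 932/2401, 3642/16807, 11286/117649, 23328/823543, 2187/823543]  (j = 0..7)
E[N_7] = Σ j·p_7(j) = 2597703/823543;  E[N_7²] = Σ j²·p_7(j) = 9336317/823543
Var[N_7] = 9336317/823543 − (2597703/823543)² = 940797634922/678223072849

940797634922/678223072849


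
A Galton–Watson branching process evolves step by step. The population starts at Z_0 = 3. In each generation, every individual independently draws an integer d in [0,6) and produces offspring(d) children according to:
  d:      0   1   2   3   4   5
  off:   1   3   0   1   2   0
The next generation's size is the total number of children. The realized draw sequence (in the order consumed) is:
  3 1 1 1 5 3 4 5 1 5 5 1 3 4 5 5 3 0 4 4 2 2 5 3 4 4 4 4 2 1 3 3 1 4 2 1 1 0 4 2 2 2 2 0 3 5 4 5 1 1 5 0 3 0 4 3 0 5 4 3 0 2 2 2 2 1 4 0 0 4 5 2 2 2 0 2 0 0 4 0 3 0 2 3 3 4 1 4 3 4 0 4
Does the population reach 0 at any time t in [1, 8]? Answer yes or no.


gen 0: Z_0=3, draws=[3, 1, 1], offspring=[1, 3, 3], Z_1=7
gen 1: Z_1=7, draws=[1, 5, 3, 4, 5, 1, 5], offspring=[3, 0, 1, 2, 0, 3, 0], Z_2=9
gen 2: Z_2=9, draws=[5, 1, 3, 4, 5, 5, 3, 0, 4], offspring=[0, 3, 1, 2, 0, 0, 1, 1, 2], Z_3=10
gen 3: Z_3=10, draws=[4, 2, 2, 5, 3, 4, 4, 4, 4, 2], offspring=[2, 0, 0, 0, 1, 2, 2, 2, 2, 0], Z_4=11
gen 4: Z_4=11, draws=[1, 3, 3, 1, 4, 2, 1, 1, 0, 4, 2], offspring=[3, 1, 1, 3, 2, 0, 3, 3, 1, 2, 0], Z_5=19
gen 5: Z_5=19, draws=[2, 2, 2, 0, 3, 5, 4, 5, 1, 1, 5, 0, 3, 0, 4, 3, 0, 5, 4], offspring=[0, 0, 0, 1, 1, 0, 2, 0, 3, 3, 0, 1, 1, 1, 2, 1, 1, 0, 2], Z_6=19
gen 6: Z_6=19, draws=[3, 0, 2, 2, 2, 2, 1, 4, 0, 0, 4, 5, 2, 2, 2, 0, 2, 0, 0], offspring=[1, 1, 0, 0, 0, 0, 3, 2, 1, 1, 2, 0, 0, 0, 0, 1, 0, 1, 1], Z_7=14
gen 7: Z_7=14, draws=[4, 0, 3, 0, 2, 3, 3, 4, 1, 4, 3, 4, 0, 4], offspring=[2, 1, 1, 1, 0, 1, 1, 2, 3, 2, 1, 2, 1, 2], Z_8=20

no


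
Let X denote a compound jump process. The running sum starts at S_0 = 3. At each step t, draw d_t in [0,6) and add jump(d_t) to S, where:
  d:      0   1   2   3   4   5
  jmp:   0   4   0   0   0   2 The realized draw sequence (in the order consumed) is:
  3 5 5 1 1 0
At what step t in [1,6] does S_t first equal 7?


3

t=0: S=3, d=3, jump=0, S_1=3
t=1: S=3, d=5, jump=2, S_2=5
t=2: S=5, d=5, jump=2, S_3=7
t=3: S=7, d=1, jump=4, S_4=11
t=4: S=11, d=1, jump=4, S_5=15
t=5: S=15, d=0, jump=0, S_6=15


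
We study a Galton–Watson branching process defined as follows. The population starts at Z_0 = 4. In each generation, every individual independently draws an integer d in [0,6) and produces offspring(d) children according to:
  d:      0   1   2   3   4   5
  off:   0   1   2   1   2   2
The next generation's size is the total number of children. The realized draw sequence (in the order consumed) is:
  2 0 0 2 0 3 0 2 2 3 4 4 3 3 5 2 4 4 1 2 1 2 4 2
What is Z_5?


gen 0: Z_0=4, draws=[2, 0, 0, 2], offspring=[2, 0, 0, 2], Z_1=4
gen 1: Z_1=4, draws=[0, 3, 0, 2], offspring=[0, 1, 0, 2], Z_2=3
gen 2: Z_2=3, draws=[2, 3, 4], offspring=[2, 1, 2], Z_3=5
gen 3: Z_3=5, draws=[4, 3, 3, 5, 2], offspring=[2, 1, 1, 2, 2], Z_4=8
gen 4: Z_4=8, draws=[4, 4, 1, 2, 1, 2, 4, 2], offspring=[2, 2, 1, 2, 1, 2, 2, 2], Z_5=14

14


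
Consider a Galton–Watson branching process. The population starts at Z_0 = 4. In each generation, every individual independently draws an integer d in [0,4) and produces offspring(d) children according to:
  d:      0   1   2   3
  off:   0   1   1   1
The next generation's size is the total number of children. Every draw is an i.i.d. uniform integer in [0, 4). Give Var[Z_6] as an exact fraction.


2454543/4194304

Outcome values over d=0..3: [0, 1, 1, 1]
Σy = 3, Σy² = 3, M = 4
μ = 3/4 = 3/4,  σ² = 3/4 − (3/4)² = 3/16
V_0 = 0, E_0 = 4
V_1 = 3/16·E_0 + (3/4)²·V_0 = 3/4;  E_1 = 3
V_2 = 3/16·E_1 + (3/4)²·V_1 = 63/64;  E_2 = 9/4
V_3 = 3/16·E_2 + (3/4)²·V_2 = 999/1024;  E_3 = 27/16
V_4 = 3/16·E_3 + (3/4)²·V_3 = 14175/16384;  E_4 = 81/64
V_5 = 3/16·E_4 + (3/4)²·V_4 = 189783/262144;  E_5 = 243/256
V_6 = 3/16·E_5 + (3/4)²·V_5 = 2454543/4194304;  E_6 = 729/1024


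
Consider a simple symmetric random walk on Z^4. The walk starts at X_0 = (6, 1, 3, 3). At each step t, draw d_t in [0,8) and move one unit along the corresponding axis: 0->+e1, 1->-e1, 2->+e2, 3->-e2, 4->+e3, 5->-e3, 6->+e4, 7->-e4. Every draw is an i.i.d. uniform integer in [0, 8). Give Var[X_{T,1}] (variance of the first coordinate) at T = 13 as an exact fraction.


Outcome values over d=0..7: [1, -1, 0, 0, 0, 0, 0, 0]
Σy = 0, Σy² = 2, M = 8
μ = 0/8 = 0,  σ² = 2/8 − (0)² = 1/4
Independent increments: Var[X_13] = 13·σ² = 13·(1/4) = 13/4

13/4


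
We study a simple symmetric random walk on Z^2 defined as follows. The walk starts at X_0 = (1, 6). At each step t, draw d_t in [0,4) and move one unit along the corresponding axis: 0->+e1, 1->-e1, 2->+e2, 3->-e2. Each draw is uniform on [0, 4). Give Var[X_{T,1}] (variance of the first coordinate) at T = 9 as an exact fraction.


9/2

Outcome values over d=0..3: [1, -1, 0, 0]
Σy = 0, Σy² = 2, M = 4
μ = 0/4 = 0,  σ² = 2/4 − (0)² = 1/2
Independent increments: Var[X_9] = 9·σ² = 9·(1/2) = 9/2


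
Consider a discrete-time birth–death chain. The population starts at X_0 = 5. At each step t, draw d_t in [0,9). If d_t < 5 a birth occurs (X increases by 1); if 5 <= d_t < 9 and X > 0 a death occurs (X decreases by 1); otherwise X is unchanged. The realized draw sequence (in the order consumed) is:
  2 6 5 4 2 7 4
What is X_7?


t=0: X=5, d=2 → birth, X_1=6
t=1: X=6, d=6 → death, X_2=5
t=2: X=5, d=5 → death, X_3=4
t=3: X=4, d=4 → birth, X_4=5
t=4: X=5, d=2 → birth, X_5=6
t=5: X=6, d=7 → death, X_6=5
t=6: X=5, d=4 → birth, X_7=6

6


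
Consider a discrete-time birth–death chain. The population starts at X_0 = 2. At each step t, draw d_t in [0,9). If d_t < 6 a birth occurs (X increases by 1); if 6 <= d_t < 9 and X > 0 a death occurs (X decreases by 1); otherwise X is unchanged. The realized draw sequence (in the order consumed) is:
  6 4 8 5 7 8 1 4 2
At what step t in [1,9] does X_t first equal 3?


t=0: X=2, d=6 → death, X_1=1
t=1: X=1, d=4 → birth, X_2=2
t=2: X=2, d=8 → death, X_3=1
t=3: X=1, d=5 → birth, X_4=2
t=4: X=2, d=7 → death, X_5=1
t=5: X=1, d=8 → death, X_6=0
t=6: X=0, d=1 → birth, X_7=1
t=7: X=1, d=4 → birth, X_8=2
t=8: X=2, d=2 → birth, X_9=3

9


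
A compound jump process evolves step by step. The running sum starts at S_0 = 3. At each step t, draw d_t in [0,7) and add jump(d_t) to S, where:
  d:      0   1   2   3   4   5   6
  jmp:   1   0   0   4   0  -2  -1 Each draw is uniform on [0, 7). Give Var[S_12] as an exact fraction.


1800/49

Outcome values over d=0..6: [1, 0, 0, 4, 0, -2, -1]
Σy = 2, Σy² = 22, M = 7
μ = 2/7 = 2/7,  σ² = 22/7 − (2/7)² = 150/49
Independent increments: Var[S_12] = 12·σ² = 12·(150/49) = 1800/49


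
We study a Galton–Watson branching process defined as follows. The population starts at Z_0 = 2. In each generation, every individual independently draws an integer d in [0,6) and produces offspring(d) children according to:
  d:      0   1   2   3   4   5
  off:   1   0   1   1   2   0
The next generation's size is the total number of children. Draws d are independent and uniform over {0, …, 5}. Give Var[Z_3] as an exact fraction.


38675/23328

Outcome values over d=0..5: [1, 0, 1, 1, 2, 0]
Σy = 5, Σy² = 7, M = 6
μ = 5/6 = 5/6,  σ² = 7/6 − (5/6)² = 17/36
V_0 = 0, E_0 = 2
V_1 = 17/36·E_0 + (5/6)²·V_0 = 17/18;  E_1 = 5/3
V_2 = 17/36·E_1 + (5/6)²·V_1 = 935/648;  E_2 = 25/18
V_3 = 17/36·E_2 + (5/6)²·V_2 = 38675/23328;  E_3 = 125/108


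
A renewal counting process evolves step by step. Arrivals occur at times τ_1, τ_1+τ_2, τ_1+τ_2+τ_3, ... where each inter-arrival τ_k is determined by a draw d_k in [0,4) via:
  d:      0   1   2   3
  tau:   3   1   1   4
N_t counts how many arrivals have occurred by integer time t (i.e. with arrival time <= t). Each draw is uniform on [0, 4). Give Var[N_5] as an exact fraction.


Inter-arrival values over d=0..3: [3, 1, 1, 4]
Each d has probability 1/4, so the pmf of τ is: f(1) = 1/2, f(3) = 1/4, f(4) = 1/4
Let p_n(j) = P(N_n = j), with p_0 = [1]. Condition on τ_1: p_n(0) = P(τ > n), and for j >= 1, p_n(j) = Σ_{k<=n} f(k)·p_{n−k}(j−1)
p_1 = [1/2, 1/2]  (j = 0..1)
p_2 = [1/2, 1/4, 1/4]  (j = 0..2)
p_3 = [1/4, 1/2, 1/8, 1/8]  (j = 0..3)
p_4 = [0, 1/2, 3/8, 1/16, 1/16]  (j = 0..4)
p_5 = [0, 1/4, 7/16, 1/4, 1/32, 1/32]  (j = 0..5)
E[N_5] = Σ j·p_5(j) = 69/32;  E[N_5²] = Σ j²·p_5(j) = 177/32
Var[N_5] = 177/32 − (69/32)² = 903/1024

903/1024


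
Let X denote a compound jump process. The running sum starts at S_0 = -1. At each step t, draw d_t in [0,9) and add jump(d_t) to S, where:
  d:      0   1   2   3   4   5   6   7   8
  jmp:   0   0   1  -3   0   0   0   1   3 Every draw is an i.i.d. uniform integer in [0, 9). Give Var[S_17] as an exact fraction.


Outcome values over d=0..8: [0, 0, 1, -3, 0, 0, 0, 1, 3]
Σy = 2, Σy² = 20, M = 9
μ = 2/9 = 2/9,  σ² = 20/9 − (2/9)² = 176/81
Independent increments: Var[S_17] = 17·σ² = 17·(176/81) = 2992/81

2992/81


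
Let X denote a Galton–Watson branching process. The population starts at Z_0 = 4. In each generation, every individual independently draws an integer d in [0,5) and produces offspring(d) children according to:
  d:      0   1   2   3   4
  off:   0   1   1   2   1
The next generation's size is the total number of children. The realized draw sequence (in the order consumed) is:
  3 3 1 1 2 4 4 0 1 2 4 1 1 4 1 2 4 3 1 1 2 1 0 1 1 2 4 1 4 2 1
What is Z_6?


5

gen 0: Z_0=4, draws=[3, 3, 1, 1], offspring=[2, 2, 1, 1], Z_1=6
gen 1: Z_1=6, draws=[2, 4, 4, 0, 1, 2], offspring=[1, 1, 1, 0, 1, 1], Z_2=5
gen 2: Z_2=5, draws=[4, 1, 1, 4, 1], offspring=[1, 1, 1, 1, 1], Z_3=5
gen 3: Z_3=5, draws=[2, 4, 3, 1, 1], offspring=[1, 1, 2, 1, 1], Z_4=6
gen 4: Z_4=6, draws=[2, 1, 0, 1, 1, 2], offspring=[1, 1, 0, 1, 1, 1], Z_5=5
gen 5: Z_5=5, draws=[4, 1, 4, 2, 1], offspring=[1, 1, 1, 1, 1], Z_6=5


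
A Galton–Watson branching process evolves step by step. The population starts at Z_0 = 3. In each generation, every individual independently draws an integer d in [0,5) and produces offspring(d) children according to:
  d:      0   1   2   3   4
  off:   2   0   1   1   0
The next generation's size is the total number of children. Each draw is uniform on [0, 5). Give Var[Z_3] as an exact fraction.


Outcome values over d=0..4: [2, 0, 1, 1, 0]
Σy = 4, Σy² = 6, M = 5
μ = 4/5 = 4/5,  σ² = 6/5 − (4/5)² = 14/25
V_0 = 0, E_0 = 3
V_1 = 14/25·E_0 + (4/5)²·V_0 = 42/25;  E_1 = 12/5
V_2 = 14/25·E_1 + (4/5)²·V_1 = 1512/625;  E_2 = 48/25
V_3 = 14/25·E_2 + (4/5)²·V_2 = 40992/15625;  E_3 = 192/125

40992/15625


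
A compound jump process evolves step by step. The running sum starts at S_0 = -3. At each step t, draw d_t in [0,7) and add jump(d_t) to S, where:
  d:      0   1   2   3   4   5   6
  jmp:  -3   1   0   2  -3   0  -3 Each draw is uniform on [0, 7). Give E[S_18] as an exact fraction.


Outcome values over d=0..6: [-3, 1, 0, 2, -3, 0, -3]
Σy = -6, Σy² = 32, M = 7
μ = -6/7 = -6/7,  σ² = 32/7 − (-6/7)² = 188/49
E[S_18] = -3 + 18·(-6/7) = -129/7

-129/7


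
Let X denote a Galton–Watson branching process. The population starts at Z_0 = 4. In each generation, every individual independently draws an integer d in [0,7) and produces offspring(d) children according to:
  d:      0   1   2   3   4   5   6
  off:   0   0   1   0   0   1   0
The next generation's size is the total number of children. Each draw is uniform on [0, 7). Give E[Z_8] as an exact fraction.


1024/5764801

Outcome values over d=0..6: [0, 0, 1, 0, 0, 1, 0]
Σy = 2, Σy² = 2, M = 7
μ = 2/7 = 2/7,  σ² = 2/7 − (2/7)² = 10/49
E[Z_0] = 4
E[Z_1] = 2/7·E[Z_0] = 8/7
E[Z_2] = 2/7·E[Z_1] = 16/49
E[Z_3] = 2/7·E[Z_2] = 32/343
E[Z_4] = 2/7·E[Z_3] = 64/2401
E[Z_5] = 2/7·E[Z_4] = 128/16807
E[Z_6] = 2/7·E[Z_5] = 256/117649
E[Z_7] = 2/7·E[Z_6] = 512/823543
E[Z_8] = 2/7·E[Z_7] = 1024/5764801


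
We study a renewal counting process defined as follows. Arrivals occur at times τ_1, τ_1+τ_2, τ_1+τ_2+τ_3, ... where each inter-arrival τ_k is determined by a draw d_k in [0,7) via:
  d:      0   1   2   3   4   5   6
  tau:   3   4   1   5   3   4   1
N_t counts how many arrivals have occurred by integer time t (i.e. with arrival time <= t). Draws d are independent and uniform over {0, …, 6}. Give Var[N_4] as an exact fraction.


Inter-arrival values over d=0..6: [3, 4, 1, 5, 3, 4, 1]
Each d has probability 1/7, so the pmf of τ is: f(1) = 2/7, f(3) = 2/7, f(4) = 2/7, f(5) = 1/7
Let p_n(j) = P(N_n = j), with p_0 = [1]. Condition on τ_1: p_n(0) = P(τ > n), and for j >= 1, p_n(j) = Σ_{k<=n} f(k)·p_{n−k}(j−1)
p_1 = [5/7, 2/7]  (j = 0..1)
p_2 = [5/7, 10/49, 4/49]  (j = 0..2)
p_3 = [3/7, 24/49, 20/343, 8/343]  (j = 0..3)
p_4 = [1/7, 30/49, 76/343, 40/2401, 16/2401]  (j = 0..4)
E[N_4] = Σ j·p_4(j) = 2718/2401;  E[N_4²] = Σ j²·p_4(j) = 86/49
Var[N_4] = 86/49 − (2718/2401)² = 2730290/5764801

2730290/5764801


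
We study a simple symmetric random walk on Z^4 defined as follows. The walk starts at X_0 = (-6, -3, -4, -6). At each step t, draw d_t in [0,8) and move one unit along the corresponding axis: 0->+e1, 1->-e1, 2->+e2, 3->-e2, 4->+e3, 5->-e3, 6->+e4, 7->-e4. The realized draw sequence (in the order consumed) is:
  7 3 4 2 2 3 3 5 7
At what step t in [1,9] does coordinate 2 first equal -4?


2

t=0: X=(-6, -3, -4, -6), d=7 → -e4, X_1=(-6, -3, -4, -7)
t=1: X=(-6, -3, -4, -7), d=3 → -e2, X_2=(-6, -4, -4, -7)
t=2: X=(-6, -4, -4, -7), d=4 → +e3, X_3=(-6, -4, -3, -7)
t=3: X=(-6, -4, -3, -7), d=2 → +e2, X_4=(-6, -3, -3, -7)
t=4: X=(-6, -3, -3, -7), d=2 → +e2, X_5=(-6, -2, -3, -7)
t=5: X=(-6, -2, -3, -7), d=3 → -e2, X_6=(-6, -3, -3, -7)
t=6: X=(-6, -3, -3, -7), d=3 → -e2, X_7=(-6, -4, -3, -7)
t=7: X=(-6, -4, -3, -7), d=5 → -e3, X_8=(-6, -4, -4, -7)
t=8: X=(-6, -4, -4, -7), d=7 → -e4, X_9=(-6, -4, -4, -8)
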